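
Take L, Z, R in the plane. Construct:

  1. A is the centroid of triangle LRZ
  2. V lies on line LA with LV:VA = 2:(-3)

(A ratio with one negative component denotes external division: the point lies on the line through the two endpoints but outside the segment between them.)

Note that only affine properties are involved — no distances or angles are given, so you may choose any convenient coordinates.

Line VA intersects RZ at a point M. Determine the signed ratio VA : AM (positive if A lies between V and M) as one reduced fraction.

Set L = (0, 0), Z = (1, 0), R = (0, 1); any affine frame gives the same invariant.
1. A is the centroid of triangle LRZ ⇒ A = (1/3, 1/3)
2. V lies on line LA with LV:VA = 2:(-3) ⇒ V = (-2/3, -2/3)
line VA meets RZ at M = (1/2, 1/2)
A = V + t·(M−V) with t = 6/7, so VA:AM = 6/7:1/7

VA:AM = 6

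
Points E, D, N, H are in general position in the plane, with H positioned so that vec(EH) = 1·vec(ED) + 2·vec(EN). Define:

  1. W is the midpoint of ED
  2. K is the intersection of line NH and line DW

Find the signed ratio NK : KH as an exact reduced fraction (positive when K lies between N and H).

Choose coordinates E = (0, 0), D = (1, 0), N = (0, 1), H = (1, 2).
1. W is the midpoint of ED ⇒ W = (1/2, 0)
2. K is the intersection of line NH and line DW ⇒ K = (-1, 0)
K = N + t·(H−N) with t = -1, so NK:KH = t:(1−t) = -1:2

NK:KH = -1/2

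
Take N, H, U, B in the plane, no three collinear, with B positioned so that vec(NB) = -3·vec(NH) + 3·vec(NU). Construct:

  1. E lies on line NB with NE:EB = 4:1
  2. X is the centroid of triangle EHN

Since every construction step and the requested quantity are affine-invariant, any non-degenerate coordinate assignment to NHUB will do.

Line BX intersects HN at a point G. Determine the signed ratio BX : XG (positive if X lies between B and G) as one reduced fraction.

Set N = (0, 0), H = (1, 0), U = (0, 1), B = (-3, 3); any affine frame gives the same invariant.
1. E lies on line NB with NE:EB = 4:1 ⇒ E = (-12/5, 12/5)
2. X is the centroid of triangle EHN ⇒ X = (-7/15, 4/5)
line BX meets HN at G = (5/11, 0)
X = B + t·(G−B) with t = 11/15, so BX:XG = 11/15:4/15

BX:XG = 11/4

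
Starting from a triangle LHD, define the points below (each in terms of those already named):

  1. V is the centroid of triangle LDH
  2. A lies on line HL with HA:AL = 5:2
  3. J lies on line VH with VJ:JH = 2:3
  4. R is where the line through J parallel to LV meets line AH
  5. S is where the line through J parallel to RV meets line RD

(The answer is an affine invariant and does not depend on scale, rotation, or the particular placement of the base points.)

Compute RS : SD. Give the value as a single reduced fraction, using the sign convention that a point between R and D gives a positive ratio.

Assign L = (0, 0), H = (1, 0), D = (0, 1) — the answer is frame-independent, so this choice is without loss of generality.
1. V is the centroid of triangle LDH ⇒ V = (1/3, 1/3)
2. A lies on line HL with HA:AL = 5:2 ⇒ A = (2/7, 0)
3. J lies on line VH with VJ:JH = 2:3 ⇒ J = (3/5, 1/5)
4. R is where the line through J parallel to LV meets line AH ⇒ R = (2/5, 0)
5. S is where the line through J parallel to RV meets line RD ⇒ S = (22/25, -6/5)
S = R + t·(D−R) with t = -6/5, so RS:SD = t:(1−t) = -6/5:11/5

RS:SD = -6/11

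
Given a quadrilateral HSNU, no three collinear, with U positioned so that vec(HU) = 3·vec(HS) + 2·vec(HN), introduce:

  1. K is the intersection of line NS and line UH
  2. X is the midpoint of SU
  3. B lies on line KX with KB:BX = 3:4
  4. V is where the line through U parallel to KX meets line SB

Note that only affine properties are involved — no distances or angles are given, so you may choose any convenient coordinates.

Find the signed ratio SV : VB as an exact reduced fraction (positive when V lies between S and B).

Set H = (0, 0), S = (1, 0), N = (0, 1), U = (3, 2); any affine frame gives the same invariant.
1. K is the intersection of line NS and line UH ⇒ K = (3/5, 2/5)
2. X is the midpoint of SU ⇒ X = (2, 1)
3. B lies on line KX with KB:BX = 3:4 ⇒ B = (6/5, 23/35)
4. V is where the line through U parallel to KX meets line SB ⇒ V = (7/5, 46/35)
V = S + t·(B−S) with t = 2, so SV:VB = t:(1−t) = 2:-1

SV:VB = -2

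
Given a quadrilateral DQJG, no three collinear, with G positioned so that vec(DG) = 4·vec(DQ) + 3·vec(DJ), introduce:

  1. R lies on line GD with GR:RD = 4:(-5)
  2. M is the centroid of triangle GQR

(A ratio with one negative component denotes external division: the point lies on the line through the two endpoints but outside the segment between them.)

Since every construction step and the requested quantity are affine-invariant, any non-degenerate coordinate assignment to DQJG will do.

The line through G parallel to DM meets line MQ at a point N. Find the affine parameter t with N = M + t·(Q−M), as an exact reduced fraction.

t = -1/6

Set D = (0, 0), Q = (1, 0), J = (0, 1), G = (4, 3); any affine frame gives the same invariant.
1. R lies on line GD with GR:RD = 4:(-5) ⇒ R = (20, 15)
2. M is the centroid of triangle GQR ⇒ M = (25/3, 6)
through G parallel to DM: direction (25/3, 6); meets MQ at N = (86/9, 7)
N = M + t·(Q−M) with t = -1/6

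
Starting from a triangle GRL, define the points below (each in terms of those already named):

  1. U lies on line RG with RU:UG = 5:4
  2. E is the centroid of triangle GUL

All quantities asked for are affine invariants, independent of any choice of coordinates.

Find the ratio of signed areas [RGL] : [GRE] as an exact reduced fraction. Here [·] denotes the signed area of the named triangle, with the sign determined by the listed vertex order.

Assign G = (0, 0), R = (1, 0), L = (0, 1) — the answer is frame-independent, so this choice is without loss of generality.
1. U lies on line RG with RU:UG = 5:4 ⇒ U = (4/9, 0)
2. E is the centroid of triangle GUL ⇒ E = (4/27, 1/3)
2·[RGL] = -1, 2·[GRE] = 1/3
[RGL]:[GRE] = -1:1/3 = -3

[RGL]:[GRE] = -3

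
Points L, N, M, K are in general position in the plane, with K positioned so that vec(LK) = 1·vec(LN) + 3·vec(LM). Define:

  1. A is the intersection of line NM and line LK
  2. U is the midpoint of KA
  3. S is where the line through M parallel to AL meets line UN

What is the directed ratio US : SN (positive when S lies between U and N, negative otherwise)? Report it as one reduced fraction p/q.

US:SN = -1/4

Choose coordinates L = (0, 0), N = (1, 0), M = (0, 1), K = (1, 3).
1. A is the intersection of line NM and line LK ⇒ A = (1/4, 3/4)
2. U is the midpoint of KA ⇒ U = (5/8, 15/8)
3. S is where the line through M parallel to AL meets line UN ⇒ S = (1/2, 5/2)
S = U + t·(N−U) with t = -1/3, so US:SN = t:(1−t) = -1/3:4/3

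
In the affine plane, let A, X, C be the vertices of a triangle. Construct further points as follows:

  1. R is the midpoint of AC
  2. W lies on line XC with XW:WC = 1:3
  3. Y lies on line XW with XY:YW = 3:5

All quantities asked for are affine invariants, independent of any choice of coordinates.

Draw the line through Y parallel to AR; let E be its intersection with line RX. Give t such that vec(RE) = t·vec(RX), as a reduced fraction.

Work in coordinates with A = (0, 0), X = (1, 0), C = (0, 1).
1. R is the midpoint of AC ⇒ R = (0, 1/2)
2. W lies on line XC with XW:WC = 1:3 ⇒ W = (3/4, 1/4)
3. Y lies on line XW with XY:YW = 3:5 ⇒ Y = (29/32, 3/32)
through Y parallel to AR: direction (0, 1/2); meets RX at E = (29/32, 3/64)
E = R + t·(X−R) with t = 29/32

t = 29/32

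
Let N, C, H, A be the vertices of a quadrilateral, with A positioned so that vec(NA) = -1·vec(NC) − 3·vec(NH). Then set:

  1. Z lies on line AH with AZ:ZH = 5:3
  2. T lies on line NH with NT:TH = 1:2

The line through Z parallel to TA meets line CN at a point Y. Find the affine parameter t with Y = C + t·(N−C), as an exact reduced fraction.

Assign N = (0, 0), C = (1, 0), H = (0, 1), A = (-1, -3) — the answer is frame-independent, so this choice is without loss of generality.
1. Z lies on line AH with AZ:ZH = 5:3 ⇒ Z = (-3/8, -1/2)
2. T lies on line NH with NT:TH = 1:2 ⇒ T = (0, 1/3)
through Z parallel to TA: direction (-1, -10/3); meets CN at Y = (-9/40, 0)
Y = C + t·(N−C) with t = 49/40

t = 49/40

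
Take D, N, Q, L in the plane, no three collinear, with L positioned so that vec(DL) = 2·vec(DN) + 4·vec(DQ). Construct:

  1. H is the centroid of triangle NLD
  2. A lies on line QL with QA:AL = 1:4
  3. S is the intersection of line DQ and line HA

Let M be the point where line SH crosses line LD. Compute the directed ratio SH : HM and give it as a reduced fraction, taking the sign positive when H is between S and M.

Assign D = (0, 0), N = (1, 0), Q = (0, 1), L = (2, 4) — the answer is frame-independent, so this choice is without loss of generality.
1. H is the centroid of triangle NLD ⇒ H = (1, 4/3)
2. A lies on line QL with QA:AL = 1:4 ⇒ A = (2/5, 8/5)
3. S is the intersection of line DQ and line HA ⇒ S = (0, 16/9)
line SH meets LD at M = (8/11, 16/11)
H = S + t·(M−S) with t = 11/8, so SH:HM = 11/8:-3/8

SH:HM = -11/3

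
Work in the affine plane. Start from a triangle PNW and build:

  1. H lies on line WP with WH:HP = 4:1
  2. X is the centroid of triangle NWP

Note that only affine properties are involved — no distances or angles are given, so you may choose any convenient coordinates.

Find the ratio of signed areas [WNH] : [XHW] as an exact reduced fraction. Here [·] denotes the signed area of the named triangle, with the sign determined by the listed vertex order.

[WNH]:[XHW] = 3

Choose coordinates P = (0, 0), N = (1, 0), W = (0, 1).
1. H lies on line WP with WH:HP = 4:1 ⇒ H = (0, 1/5)
2. X is the centroid of triangle NWP ⇒ X = (1/3, 1/3)
2·[WNH] = -4/5, 2·[XHW] = -4/15
[WNH]:[XHW] = -4/5:-4/15 = 3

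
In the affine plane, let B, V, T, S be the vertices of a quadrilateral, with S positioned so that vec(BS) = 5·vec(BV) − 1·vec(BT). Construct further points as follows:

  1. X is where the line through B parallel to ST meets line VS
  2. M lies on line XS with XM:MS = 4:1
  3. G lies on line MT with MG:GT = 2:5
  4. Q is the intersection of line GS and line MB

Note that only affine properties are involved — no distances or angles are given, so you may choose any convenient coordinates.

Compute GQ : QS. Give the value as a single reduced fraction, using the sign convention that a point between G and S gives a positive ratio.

Choose coordinates B = (0, 0), V = (1, 0), T = (0, 1), S = (5, -1).
1. X is where the line through B parallel to ST meets line VS ⇒ X = (-5/3, 2/3)
2. M lies on line XS with XM:MS = 4:1 ⇒ M = (11/3, -2/3)
3. G lies on line MT with MG:GT = 2:5 ⇒ G = (55/21, -4/21)
4. Q is the intersection of line GS and line MB ⇒ Q = (385/87, -70/87)
Q = G + t·(S−G) with t = 22/29, so GQ:QS = t:(1−t) = 22/29:7/29

GQ:QS = 22/7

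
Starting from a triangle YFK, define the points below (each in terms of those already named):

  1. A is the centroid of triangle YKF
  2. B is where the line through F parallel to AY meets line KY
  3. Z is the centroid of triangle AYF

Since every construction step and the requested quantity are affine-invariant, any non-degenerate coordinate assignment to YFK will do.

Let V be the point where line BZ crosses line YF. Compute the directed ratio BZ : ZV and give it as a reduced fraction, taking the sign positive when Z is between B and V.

Work in coordinates with Y = (0, 0), F = (1, 0), K = (0, 1).
1. A is the centroid of triangle YKF ⇒ A = (1/3, 1/3)
2. B is where the line through F parallel to AY meets line KY ⇒ B = (0, -1)
3. Z is the centroid of triangle AYF ⇒ Z = (4/9, 1/9)
line BZ meets YF at V = (2/5, 0)
Z = B + t·(V−B) with t = 10/9, so BZ:ZV = 10/9:-1/9

BZ:ZV = -10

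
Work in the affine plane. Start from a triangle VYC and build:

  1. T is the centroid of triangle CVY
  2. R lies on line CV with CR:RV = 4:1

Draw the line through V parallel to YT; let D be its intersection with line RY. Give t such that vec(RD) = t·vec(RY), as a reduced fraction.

t = -2/3

Work in coordinates with V = (0, 0), Y = (1, 0), C = (0, 1).
1. T is the centroid of triangle CVY ⇒ T = (1/3, 1/3)
2. R lies on line CV with CR:RV = 4:1 ⇒ R = (0, 1/5)
through V parallel to YT: direction (-2/3, 1/3); meets RY at D = (-2/3, 1/3)
D = R + t·(Y−R) with t = -2/3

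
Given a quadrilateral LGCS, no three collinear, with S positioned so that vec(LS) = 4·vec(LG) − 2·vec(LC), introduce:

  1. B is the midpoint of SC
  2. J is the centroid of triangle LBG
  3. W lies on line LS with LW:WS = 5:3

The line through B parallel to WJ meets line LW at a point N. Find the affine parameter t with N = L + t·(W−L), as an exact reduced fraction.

Choose coordinates L = (0, 0), G = (1, 0), C = (0, 1), S = (4, -2).
1. B is the midpoint of SC ⇒ B = (2, -1/2)
2. J is the centroid of triangle LBG ⇒ J = (1, -1/6)
3. W lies on line LS with LW:WS = 5:3 ⇒ W = (5/2, -5/4)
through B parallel to WJ: direction (-3/2, 13/12); meets LW at N = (17/4, -17/8)
N = L + t·(W−L) with t = 17/10

t = 17/10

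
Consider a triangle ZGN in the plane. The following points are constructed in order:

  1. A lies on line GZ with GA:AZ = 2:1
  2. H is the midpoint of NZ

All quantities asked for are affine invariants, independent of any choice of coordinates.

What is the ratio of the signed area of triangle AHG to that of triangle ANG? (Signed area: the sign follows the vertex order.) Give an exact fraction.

[AHG]:[ANG] = 1/2

Assign Z = (0, 0), G = (1, 0), N = (0, 1) — the answer is frame-independent, so this choice is without loss of generality.
1. A lies on line GZ with GA:AZ = 2:1 ⇒ A = (1/3, 0)
2. H is the midpoint of NZ ⇒ H = (0, 1/2)
2·[AHG] = -1/3, 2·[ANG] = -2/3
[AHG]:[ANG] = -1/3:-2/3 = 1/2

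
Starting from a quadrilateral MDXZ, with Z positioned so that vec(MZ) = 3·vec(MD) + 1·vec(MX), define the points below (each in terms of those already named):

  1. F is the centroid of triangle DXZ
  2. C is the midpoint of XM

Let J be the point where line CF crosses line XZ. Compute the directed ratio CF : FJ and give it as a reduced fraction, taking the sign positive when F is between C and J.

Assign M = (0, 0), D = (1, 0), X = (0, 1), Z = (3, 1) — the answer is frame-independent, so this choice is without loss of generality.
1. F is the centroid of triangle DXZ ⇒ F = (4/3, 2/3)
2. C is the midpoint of XM ⇒ C = (0, 1/2)
line CF meets XZ at J = (4, 1)
F = C + t·(J−C) with t = 1/3, so CF:FJ = 1/3:2/3

CF:FJ = 1/2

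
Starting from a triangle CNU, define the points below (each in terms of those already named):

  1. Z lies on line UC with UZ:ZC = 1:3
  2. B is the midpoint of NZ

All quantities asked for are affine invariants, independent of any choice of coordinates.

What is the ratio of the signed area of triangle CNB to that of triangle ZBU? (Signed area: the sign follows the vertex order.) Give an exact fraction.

Work in coordinates with C = (0, 0), N = (1, 0), U = (0, 1).
1. Z lies on line UC with UZ:ZC = 1:3 ⇒ Z = (0, 3/4)
2. B is the midpoint of NZ ⇒ B = (1/2, 3/8)
2·[CNB] = 3/8, 2·[ZBU] = 1/8
[CNB]:[ZBU] = 3/8:1/8 = 3

[CNB]:[ZBU] = 3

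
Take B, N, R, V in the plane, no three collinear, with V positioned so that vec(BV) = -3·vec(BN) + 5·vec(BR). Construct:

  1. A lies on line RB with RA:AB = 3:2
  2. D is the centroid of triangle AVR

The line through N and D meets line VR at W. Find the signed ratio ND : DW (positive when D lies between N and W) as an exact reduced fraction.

ND:DW = -8/3

Work in coordinates with B = (0, 0), N = (1, 0), R = (0, 1), V = (-3, 5).
1. A lies on line RB with RA:AB = 3:2 ⇒ A = (0, 2/5)
2. D is the centroid of triangle AVR ⇒ D = (-1, 32/15)
line ND meets VR at W = (-1/4, 4/3)
D = N + t·(W−N) with t = 8/5, so ND:DW = 8/5:-3/5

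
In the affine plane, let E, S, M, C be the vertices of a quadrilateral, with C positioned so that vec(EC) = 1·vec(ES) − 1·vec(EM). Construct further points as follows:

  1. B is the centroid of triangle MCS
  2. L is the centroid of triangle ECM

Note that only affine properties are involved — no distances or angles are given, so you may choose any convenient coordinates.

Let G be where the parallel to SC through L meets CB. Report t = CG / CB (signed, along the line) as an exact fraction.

t = 2

Choose coordinates E = (0, 0), S = (1, 0), M = (0, 1), C = (1, -1).
1. B is the centroid of triangle MCS ⇒ B = (2/3, 0)
2. L is the centroid of triangle ECM ⇒ L = (1/3, 0)
through L parallel to SC: direction (0, -1); meets CB at G = (1/3, 1)
G = C + t·(B−C) with t = 2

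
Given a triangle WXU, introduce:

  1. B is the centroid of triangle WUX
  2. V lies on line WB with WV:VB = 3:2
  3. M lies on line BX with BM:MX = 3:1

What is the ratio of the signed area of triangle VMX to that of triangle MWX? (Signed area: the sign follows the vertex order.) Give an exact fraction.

Work in coordinates with W = (0, 0), X = (1, 0), U = (0, 1).
1. B is the centroid of triangle WUX ⇒ B = (1/3, 1/3)
2. V lies on line WB with WV:VB = 3:2 ⇒ V = (1/5, 1/5)
3. M lies on line BX with BM:MX = 3:1 ⇒ M = (5/6, 1/12)
2·[VMX] = -1/30, 2·[MWX] = 1/12
[VMX]:[MWX] = -1/30:1/12 = -2/5

[VMX]:[MWX] = -2/5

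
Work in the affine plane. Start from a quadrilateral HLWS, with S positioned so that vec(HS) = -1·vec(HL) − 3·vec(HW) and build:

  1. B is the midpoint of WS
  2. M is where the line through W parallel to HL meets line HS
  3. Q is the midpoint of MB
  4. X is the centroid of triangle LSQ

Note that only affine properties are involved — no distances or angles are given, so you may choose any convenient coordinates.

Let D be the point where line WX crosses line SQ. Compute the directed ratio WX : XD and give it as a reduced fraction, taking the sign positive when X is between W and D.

Assign H = (0, 0), L = (1, 0), W = (0, 1), S = (-1, -3) — the answer is frame-independent, so this choice is without loss of generality.
1. B is the midpoint of WS ⇒ B = (-1/2, -1)
2. M is where the line through W parallel to HL meets line HS ⇒ M = (1/3, 1)
3. Q is the midpoint of MB ⇒ Q = (-1/12, 0)
4. X is the centroid of triangle LSQ ⇒ X = (-1/36, -1)
line WX meets SQ at D = (-2/189, 5/21)
X = W + t·(D−W) with t = 21/8, so WX:XD = 21/8:-13/8

WX:XD = -21/13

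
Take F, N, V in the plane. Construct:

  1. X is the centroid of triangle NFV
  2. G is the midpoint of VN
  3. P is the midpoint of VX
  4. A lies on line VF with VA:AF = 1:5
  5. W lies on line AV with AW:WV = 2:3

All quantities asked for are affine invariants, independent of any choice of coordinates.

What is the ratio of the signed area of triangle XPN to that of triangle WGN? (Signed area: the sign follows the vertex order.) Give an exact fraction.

[XPN]:[WGN] = 10/3

Set F = (0, 0), N = (1, 0), V = (0, 1); any affine frame gives the same invariant.
1. X is the centroid of triangle NFV ⇒ X = (1/3, 1/3)
2. G is the midpoint of VN ⇒ G = (1/2, 1/2)
3. P is the midpoint of VX ⇒ P = (1/6, 2/3)
4. A lies on line VF with VA:AF = 1:5 ⇒ A = (0, 5/6)
5. W lies on line AV with AW:WV = 2:3 ⇒ W = (0, 9/10)
2·[XPN] = -1/6, 2·[WGN] = -1/20
[XPN]:[WGN] = -1/6:-1/20 = 10/3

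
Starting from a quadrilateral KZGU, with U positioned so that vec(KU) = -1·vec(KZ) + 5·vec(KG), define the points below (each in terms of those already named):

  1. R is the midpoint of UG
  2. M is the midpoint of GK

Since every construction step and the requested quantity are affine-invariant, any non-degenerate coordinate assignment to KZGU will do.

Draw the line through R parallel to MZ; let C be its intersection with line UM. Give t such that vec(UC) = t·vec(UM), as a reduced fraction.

t = 7/16

Set K = (0, 0), Z = (1, 0), G = (0, 1), U = (-1, 5); any affine frame gives the same invariant.
1. R is the midpoint of UG ⇒ R = (-1/2, 3)
2. M is the midpoint of GK ⇒ M = (0, 1/2)
through R parallel to MZ: direction (1, -1/2); meets UM at C = (-9/16, 97/32)
C = U + t·(M−U) with t = 7/16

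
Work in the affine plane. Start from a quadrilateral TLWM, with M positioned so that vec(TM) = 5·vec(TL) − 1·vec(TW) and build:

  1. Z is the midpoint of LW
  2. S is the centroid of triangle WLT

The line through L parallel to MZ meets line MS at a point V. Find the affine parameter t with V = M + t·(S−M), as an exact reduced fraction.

Choose coordinates T = (0, 0), L = (1, 0), W = (0, 1), M = (5, -1).
1. Z is the midpoint of LW ⇒ Z = (1/2, 1/2)
2. S is the centroid of triangle WLT ⇒ S = (1/3, 1/3)
through L parallel to MZ: direction (-9/2, 3/2); meets MS at V = (-2, 1)
V = M + t·(S−M) with t = 3/2

t = 3/2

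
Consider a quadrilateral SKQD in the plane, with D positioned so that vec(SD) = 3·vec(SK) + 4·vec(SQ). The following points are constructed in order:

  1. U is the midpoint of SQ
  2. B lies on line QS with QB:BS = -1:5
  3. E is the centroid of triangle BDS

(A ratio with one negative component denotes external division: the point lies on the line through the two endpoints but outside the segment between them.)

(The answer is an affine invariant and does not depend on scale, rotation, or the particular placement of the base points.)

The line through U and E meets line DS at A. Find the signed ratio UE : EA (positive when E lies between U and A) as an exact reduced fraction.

Choose coordinates S = (0, 0), K = (1, 0), Q = (0, 1), D = (3, 4).
1. U is the midpoint of SQ ⇒ U = (0, 1/2)
2. B lies on line QS with QB:BS = -1:5 ⇒ B = (0, 5/4)
3. E is the centroid of triangle BDS ⇒ E = (1, 7/4)
line UE meets DS at A = (6, 8)
E = U + t·(A−U) with t = 1/6, so UE:EA = 1/6:5/6

UE:EA = 1/5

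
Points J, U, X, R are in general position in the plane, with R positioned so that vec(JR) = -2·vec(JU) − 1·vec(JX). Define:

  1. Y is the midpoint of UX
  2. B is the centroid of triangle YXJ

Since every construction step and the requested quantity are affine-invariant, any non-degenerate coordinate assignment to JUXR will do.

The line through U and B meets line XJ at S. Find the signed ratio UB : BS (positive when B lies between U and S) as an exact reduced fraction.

UB:BS = 5

Assign J = (0, 0), U = (1, 0), X = (0, 1), R = (-2, -1) — the answer is frame-independent, so this choice is without loss of generality.
1. Y is the midpoint of UX ⇒ Y = (1/2, 1/2)
2. B is the centroid of triangle YXJ ⇒ B = (1/6, 1/2)
line UB meets XJ at S = (0, 3/5)
B = U + t·(S−U) with t = 5/6, so UB:BS = 5/6:1/6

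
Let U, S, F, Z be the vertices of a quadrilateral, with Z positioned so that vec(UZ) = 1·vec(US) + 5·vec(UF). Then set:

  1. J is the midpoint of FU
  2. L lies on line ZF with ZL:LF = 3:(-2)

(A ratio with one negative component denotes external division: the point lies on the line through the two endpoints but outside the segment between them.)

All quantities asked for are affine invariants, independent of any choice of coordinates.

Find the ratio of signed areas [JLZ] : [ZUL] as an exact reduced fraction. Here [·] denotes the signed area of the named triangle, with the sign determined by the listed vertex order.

[JLZ]:[ZUL] = 1/2

Set U = (0, 0), S = (1, 0), F = (0, 1), Z = (1, 5); any affine frame gives the same invariant.
1. J is the midpoint of FU ⇒ J = (0, 1/2)
2. L lies on line ZF with ZL:LF = 3:(-2) ⇒ L = (-2, -7)
2·[JLZ] = -3/2, 2·[ZUL] = -3
[JLZ]:[ZUL] = -3/2:-3 = 1/2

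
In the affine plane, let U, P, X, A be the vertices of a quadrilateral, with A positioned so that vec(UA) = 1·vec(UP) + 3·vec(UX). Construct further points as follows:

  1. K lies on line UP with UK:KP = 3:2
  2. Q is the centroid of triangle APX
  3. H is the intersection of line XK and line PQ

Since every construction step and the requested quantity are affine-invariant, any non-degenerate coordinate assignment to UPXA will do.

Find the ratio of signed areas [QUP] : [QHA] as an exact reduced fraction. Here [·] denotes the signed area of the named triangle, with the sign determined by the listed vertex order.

[QUP]:[QHA] = 28/39

Choose coordinates U = (0, 0), P = (1, 0), X = (0, 1), A = (1, 3).
1. K lies on line UP with UK:KP = 3:2 ⇒ K = (3/5, 0)
2. Q is the centroid of triangle APX ⇒ Q = (2/3, 4/3)
3. H is the intersection of line XK and line PQ ⇒ H = (9/7, -8/7)
2·[QUP] = 4/3, 2·[QHA] = 13/7
[QUP]:[QHA] = 4/3:13/7 = 28/39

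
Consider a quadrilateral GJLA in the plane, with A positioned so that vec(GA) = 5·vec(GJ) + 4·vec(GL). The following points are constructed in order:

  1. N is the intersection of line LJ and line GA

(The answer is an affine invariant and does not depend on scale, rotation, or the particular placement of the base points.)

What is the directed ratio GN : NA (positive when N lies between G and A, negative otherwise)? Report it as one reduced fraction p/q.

Work in coordinates with G = (0, 0), J = (1, 0), L = (0, 1), A = (5, 4).
1. N is the intersection of line LJ and line GA ⇒ N = (5/9, 4/9)
N = G + t·(A−G) with t = 1/9, so GN:NA = t:(1−t) = 1/9:8/9

GN:NA = 1/8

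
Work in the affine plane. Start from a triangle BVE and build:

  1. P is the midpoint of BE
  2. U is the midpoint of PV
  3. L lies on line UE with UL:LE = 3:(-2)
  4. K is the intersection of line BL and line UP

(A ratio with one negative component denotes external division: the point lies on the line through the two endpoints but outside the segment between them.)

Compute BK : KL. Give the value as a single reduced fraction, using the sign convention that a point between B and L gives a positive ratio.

Set B = (0, 0), V = (1, 0), E = (0, 1); any affine frame gives the same invariant.
1. P is the midpoint of BE ⇒ P = (0, 1/2)
2. U is the midpoint of PV ⇒ U = (1/2, 1/4)
3. L lies on line UE with UL:LE = 3:(-2) ⇒ L = (-1, 5/2)
4. K is the intersection of line BL and line UP ⇒ K = (-1/4, 5/8)
K = B + t·(L−B) with t = 1/4, so BK:KL = t:(1−t) = 1/4:3/4

BK:KL = 1/3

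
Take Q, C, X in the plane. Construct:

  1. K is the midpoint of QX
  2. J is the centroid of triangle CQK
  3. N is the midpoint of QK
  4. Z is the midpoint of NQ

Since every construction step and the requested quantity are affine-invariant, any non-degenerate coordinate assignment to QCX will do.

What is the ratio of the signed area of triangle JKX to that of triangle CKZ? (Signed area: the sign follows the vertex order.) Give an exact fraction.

Work in coordinates with Q = (0, 0), C = (1, 0), X = (0, 1).
1. K is the midpoint of QX ⇒ K = (0, 1/2)
2. J is the centroid of triangle CQK ⇒ J = (1/3, 1/6)
3. N is the midpoint of QK ⇒ N = (0, 1/4)
4. Z is the midpoint of NQ ⇒ Z = (0, 1/8)
2·[JKX] = -1/6, 2·[CKZ] = 3/8
[JKX]:[CKZ] = -1/6:3/8 = -4/9

[JKX]:[CKZ] = -4/9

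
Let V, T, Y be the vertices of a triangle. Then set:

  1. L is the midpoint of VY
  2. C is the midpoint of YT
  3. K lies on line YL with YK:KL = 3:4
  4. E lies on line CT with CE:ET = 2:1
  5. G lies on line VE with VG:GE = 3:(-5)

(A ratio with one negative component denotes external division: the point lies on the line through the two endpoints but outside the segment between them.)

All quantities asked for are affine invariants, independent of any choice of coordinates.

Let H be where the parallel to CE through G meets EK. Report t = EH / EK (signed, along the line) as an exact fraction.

t = 35/3

Work in coordinates with V = (0, 0), T = (1, 0), Y = (0, 1).
1. L is the midpoint of VY ⇒ L = (0, 1/2)
2. C is the midpoint of YT ⇒ C = (1/2, 1/2)
3. K lies on line YL with YK:KL = 3:4 ⇒ K = (0, 11/14)
4. E lies on line CT with CE:ET = 2:1 ⇒ E = (5/6, 1/6)
5. G lies on line VE with VG:GE = 3:(-5) ⇒ G = (-5/4, -1/4)
through G parallel to CE: direction (1/3, -1/3); meets EK at H = (-80/9, 133/18)
H = E + t·(K−E) with t = 35/3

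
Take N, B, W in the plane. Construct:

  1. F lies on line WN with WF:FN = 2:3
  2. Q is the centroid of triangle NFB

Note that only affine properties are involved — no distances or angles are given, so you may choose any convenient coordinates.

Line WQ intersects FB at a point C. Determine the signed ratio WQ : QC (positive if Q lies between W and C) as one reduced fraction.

WQ:QC = -3

Set N = (0, 0), B = (1, 0), W = (0, 1); any affine frame gives the same invariant.
1. F lies on line WN with WF:FN = 2:3 ⇒ F = (0, 3/5)
2. Q is the centroid of triangle NFB ⇒ Q = (1/3, 1/5)
line WQ meets FB at C = (2/9, 7/15)
Q = W + t·(C−W) with t = 3/2, so WQ:QC = 3/2:-1/2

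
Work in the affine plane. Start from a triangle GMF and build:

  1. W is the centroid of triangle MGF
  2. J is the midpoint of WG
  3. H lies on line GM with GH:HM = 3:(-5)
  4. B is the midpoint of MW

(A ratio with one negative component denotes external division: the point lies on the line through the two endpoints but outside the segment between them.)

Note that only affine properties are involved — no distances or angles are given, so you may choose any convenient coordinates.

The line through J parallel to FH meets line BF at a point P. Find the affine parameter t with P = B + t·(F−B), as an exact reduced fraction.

Choose coordinates G = (0, 0), M = (1, 0), F = (0, 1).
1. W is the centroid of triangle MGF ⇒ W = (1/3, 1/3)
2. J is the midpoint of WG ⇒ J = (1/6, 1/6)
3. H lies on line GM with GH:HM = 3:(-5) ⇒ H = (-3/2, 0)
4. B is the midpoint of MW ⇒ B = (2/3, 1/6)
through J parallel to FH: direction (-3/2, -1); meets BF at P = (34/69, 53/138)
P = B + t·(F−B) with t = 6/23

t = 6/23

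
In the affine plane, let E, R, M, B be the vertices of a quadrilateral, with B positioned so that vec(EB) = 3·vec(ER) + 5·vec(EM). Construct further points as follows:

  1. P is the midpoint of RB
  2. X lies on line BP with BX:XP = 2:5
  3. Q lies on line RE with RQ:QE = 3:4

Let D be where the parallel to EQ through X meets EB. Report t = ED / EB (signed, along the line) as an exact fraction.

Set E = (0, 0), R = (1, 0), M = (0, 1), B = (3, 5); any affine frame gives the same invariant.
1. P is the midpoint of RB ⇒ P = (2, 5/2)
2. X lies on line BP with BX:XP = 2:5 ⇒ X = (19/7, 30/7)
3. Q lies on line RE with RQ:QE = 3:4 ⇒ Q = (4/7, 0)
through X parallel to EQ: direction (4/7, 0); meets EB at D = (18/7, 30/7)
D = E + t·(B−E) with t = 6/7

t = 6/7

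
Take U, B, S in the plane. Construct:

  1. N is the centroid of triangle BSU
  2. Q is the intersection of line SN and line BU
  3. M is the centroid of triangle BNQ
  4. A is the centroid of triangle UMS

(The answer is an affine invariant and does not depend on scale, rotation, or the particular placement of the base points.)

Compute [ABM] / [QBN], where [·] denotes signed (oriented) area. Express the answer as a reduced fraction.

Choose coordinates U = (0, 0), B = (1, 0), S = (0, 1).
1. N is the centroid of triangle BSU ⇒ N = (1/3, 1/3)
2. Q is the intersection of line SN and line BU ⇒ Q = (1/2, 0)
3. M is the centroid of triangle BNQ ⇒ M = (11/18, 1/9)
4. A is the centroid of triangle UMS ⇒ A = (11/54, 10/27)
2·[ABM] = -1/18, 2·[QBN] = 1/6
[ABM]:[QBN] = -1/18:1/6 = -1/3

[ABM]:[QBN] = -1/3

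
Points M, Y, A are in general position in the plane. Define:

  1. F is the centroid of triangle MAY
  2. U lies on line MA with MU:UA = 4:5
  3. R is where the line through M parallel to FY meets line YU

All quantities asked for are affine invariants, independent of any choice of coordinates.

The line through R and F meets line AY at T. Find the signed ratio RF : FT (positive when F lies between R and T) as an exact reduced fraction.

Set M = (0, 0), Y = (1, 0), A = (0, 1); any affine frame gives the same invariant.
1. F is the centroid of triangle MAY ⇒ F = (1/3, 1/3)
2. U lies on line MA with MU:UA = 4:5 ⇒ U = (0, 4/9)
3. R is where the line through M parallel to FY meets line YU ⇒ R = (-8, 4)
line RF meets AY at T = (13/14, 1/14)
F = R + t·(T−R) with t = 14/15, so RF:FT = 14/15:1/15

RF:FT = 14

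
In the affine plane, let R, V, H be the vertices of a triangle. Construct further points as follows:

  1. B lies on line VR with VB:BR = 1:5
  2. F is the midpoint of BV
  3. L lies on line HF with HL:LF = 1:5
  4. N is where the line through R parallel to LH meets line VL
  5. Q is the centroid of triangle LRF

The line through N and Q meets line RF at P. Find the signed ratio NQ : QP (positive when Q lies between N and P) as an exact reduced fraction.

NQ:QP = 35

Set R = (0, 0), V = (1, 0), H = (0, 1); any affine frame gives the same invariant.
1. B lies on line VR with VB:BR = 1:5 ⇒ B = (5/6, 0)
2. F is the midpoint of BV ⇒ F = (11/12, 0)
3. L lies on line HF with HL:LF = 1:5 ⇒ L = (11/72, 5/6)
4. N is where the line through R parallel to LH meets line VL ⇒ N = (-55/6, 10)
5. Q is the centroid of triangle LRF ⇒ Q = (77/216, 5/18)
line NQ meets RF at P = (22/35, 0)
Q = N + t·(P−N) with t = 35/36, so NQ:QP = 35/36:1/36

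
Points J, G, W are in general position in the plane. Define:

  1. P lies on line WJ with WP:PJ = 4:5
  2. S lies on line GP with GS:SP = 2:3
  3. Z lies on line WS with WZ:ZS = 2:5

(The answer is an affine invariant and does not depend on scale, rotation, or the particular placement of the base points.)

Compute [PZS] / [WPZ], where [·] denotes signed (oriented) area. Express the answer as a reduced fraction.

Choose coordinates J = (0, 0), G = (1, 0), W = (0, 1).
1. P lies on line WJ with WP:PJ = 4:5 ⇒ P = (0, 5/9)
2. S lies on line GP with GS:SP = 2:3 ⇒ S = (3/5, 2/9)
3. Z lies on line WS with WZ:ZS = 2:5 ⇒ Z = (6/35, 7/9)
2·[PZS] = -4/21, 2·[WPZ] = 8/105
[PZS]:[WPZ] = -4/21:8/105 = -5/2

[PZS]:[WPZ] = -5/2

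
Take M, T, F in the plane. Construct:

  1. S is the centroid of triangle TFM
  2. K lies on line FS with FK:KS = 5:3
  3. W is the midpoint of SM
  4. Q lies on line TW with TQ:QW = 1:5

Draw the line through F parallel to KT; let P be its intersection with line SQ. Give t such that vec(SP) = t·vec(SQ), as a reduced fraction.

Assign M = (0, 0), T = (1, 0), F = (0, 1) — the answer is frame-independent, so this choice is without loss of generality.
1. S is the centroid of triangle TFM ⇒ S = (1/3, 1/3)
2. K lies on line FS with FK:KS = 5:3 ⇒ K = (5/24, 7/12)
3. W is the midpoint of SM ⇒ W = (1/6, 1/6)
4. Q lies on line TW with TQ:QW = 1:5 ⇒ Q = (31/36, 1/36)
through F parallel to KT: direction (19/24, -7/12); meets SQ at P = (3, -23/19)
P = S + t·(Q−S) with t = 96/19

t = 96/19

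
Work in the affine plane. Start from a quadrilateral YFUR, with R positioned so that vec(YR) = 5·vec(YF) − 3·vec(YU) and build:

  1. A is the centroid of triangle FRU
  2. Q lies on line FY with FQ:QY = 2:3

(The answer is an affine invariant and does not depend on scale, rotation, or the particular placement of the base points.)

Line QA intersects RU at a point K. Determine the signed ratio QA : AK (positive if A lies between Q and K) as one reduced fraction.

QA:AK = 34/5

Work in coordinates with Y = (0, 0), F = (1, 0), U = (0, 1), R = (5, -3).
1. A is the centroid of triangle FRU ⇒ A = (2, -2/3)
2. Q lies on line FY with FQ:QY = 2:3 ⇒ Q = (3/5, 0)
line QA meets RU at K = (75/34, -13/17)
A = Q + t·(K−Q) with t = 34/39, so QA:AK = 34/39:5/39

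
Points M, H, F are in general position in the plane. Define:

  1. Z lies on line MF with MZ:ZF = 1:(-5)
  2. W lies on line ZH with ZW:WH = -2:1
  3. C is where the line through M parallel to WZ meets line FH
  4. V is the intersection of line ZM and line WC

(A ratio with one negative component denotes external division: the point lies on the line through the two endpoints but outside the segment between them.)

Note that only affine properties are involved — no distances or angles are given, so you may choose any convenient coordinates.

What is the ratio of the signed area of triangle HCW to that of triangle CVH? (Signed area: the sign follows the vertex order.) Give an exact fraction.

Assign M = (0, 0), H = (1, 0), F = (0, 1) — the answer is frame-independent, so this choice is without loss of generality.
1. Z lies on line MF with MZ:ZF = 1:(-5) ⇒ Z = (0, -1/4)
2. W lies on line ZH with ZW:WH = -2:1 ⇒ W = (2, 1/4)
3. C is where the line through M parallel to WZ meets line FH ⇒ C = (4/5, 1/5)
4. V is the intersection of line ZM and line WC ⇒ V = (0, 1/6)
2·[HCW] = -1/4, 2·[CVH] = 1/6
[HCW]:[CVH] = -1/4:1/6 = -3/2

[HCW]:[CVH] = -3/2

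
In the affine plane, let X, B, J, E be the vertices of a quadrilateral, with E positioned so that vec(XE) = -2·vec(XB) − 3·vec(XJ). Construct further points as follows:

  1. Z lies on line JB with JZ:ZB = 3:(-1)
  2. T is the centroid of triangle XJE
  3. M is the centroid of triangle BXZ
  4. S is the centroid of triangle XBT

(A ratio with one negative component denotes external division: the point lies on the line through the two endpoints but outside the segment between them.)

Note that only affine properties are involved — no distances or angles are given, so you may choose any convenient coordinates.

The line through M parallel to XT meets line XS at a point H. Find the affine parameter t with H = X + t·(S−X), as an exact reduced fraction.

Choose coordinates X = (0, 0), B = (1, 0), J = (0, 1), E = (-2, -3).
1. Z lies on line JB with JZ:ZB = 3:(-1) ⇒ Z = (3/2, -1/2)
2. T is the centroid of triangle XJE ⇒ T = (-2/3, -2/3)
3. M is the centroid of triangle BXZ ⇒ M = (5/6, -1/6)
4. S is the centroid of triangle XBT ⇒ S = (1/9, -2/9)
through M parallel to XT: direction (-2/3, -2/3); meets XS at H = (1/3, -2/3)
H = X + t·(S−X) with t = 3

t = 3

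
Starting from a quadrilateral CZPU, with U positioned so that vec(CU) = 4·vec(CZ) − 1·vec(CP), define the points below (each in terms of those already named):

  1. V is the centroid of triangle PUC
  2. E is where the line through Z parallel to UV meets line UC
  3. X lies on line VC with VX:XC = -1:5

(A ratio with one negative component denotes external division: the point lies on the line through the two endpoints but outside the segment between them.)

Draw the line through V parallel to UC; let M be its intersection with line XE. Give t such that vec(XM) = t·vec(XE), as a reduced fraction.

Work in coordinates with C = (0, 0), Z = (1, 0), P = (0, 1), U = (4, -1).
1. V is the centroid of triangle PUC ⇒ V = (4/3, 0)
2. E is where the line through Z parallel to UV meets line UC ⇒ E = (3, -3/4)
3. X lies on line VC with VX:XC = -1:5 ⇒ X = (5/3, 0)
through V parallel to UC: direction (-4, 1); meets XE at M = (29/15, -3/20)
M = X + t·(E−X) with t = 1/5

t = 1/5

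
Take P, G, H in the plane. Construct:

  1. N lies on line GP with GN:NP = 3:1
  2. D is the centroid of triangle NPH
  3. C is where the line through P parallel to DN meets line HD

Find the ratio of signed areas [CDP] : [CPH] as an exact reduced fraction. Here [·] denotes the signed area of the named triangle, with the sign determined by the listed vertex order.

[CDP]:[CPH] = -1/2

Set P = (0, 0), G = (1, 0), H = (0, 1); any affine frame gives the same invariant.
1. N lies on line GP with GN:NP = 3:1 ⇒ N = (1/4, 0)
2. D is the centroid of triangle NPH ⇒ D = (1/12, 1/3)
3. C is where the line through P parallel to DN meets line HD ⇒ C = (1/6, -1/3)
2·[CDP] = 1/12, 2·[CPH] = -1/6
[CDP]:[CPH] = 1/12:-1/6 = -1/2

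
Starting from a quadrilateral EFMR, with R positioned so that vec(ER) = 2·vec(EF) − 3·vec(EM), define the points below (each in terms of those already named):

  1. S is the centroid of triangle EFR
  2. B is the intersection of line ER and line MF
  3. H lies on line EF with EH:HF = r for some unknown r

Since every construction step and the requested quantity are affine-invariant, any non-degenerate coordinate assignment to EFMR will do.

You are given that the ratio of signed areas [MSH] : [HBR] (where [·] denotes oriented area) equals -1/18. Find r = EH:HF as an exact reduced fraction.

r = 3/4

Work in coordinates with E = (0, 0), F = (1, 0), M = (0, 1), R = (2, -3).
1. S is the centroid of triangle EFR ⇒ S = (1, -1)
2. B is the intersection of line ER and line MF ⇒ B = (-2, 3)
3. With EH:HF = r, write λ = r/(r+1) so H = E + λ·(F−E); H is affine-linear in λ
Every point depending on H is an affine combination of H and λ-independent points, so each such coordinate is linear in λ; the λ² term in each signed area is a multiple of (F−E)×(F−E) = 0, so 2·[MSH] and 2·[HBR] are each linear in λ. Evaluating at λ=0 and λ=1:
  2·[MSH] = 2·λ − 1,   2·[HBR] = 6·λ
So [MSH]:[HBR] = (2·λ − 1) / (6·λ). Setting this equal to -1/18:
  2·λ − 1 = -1/18·(6·λ)  ⇒  λ = 3/7
Then r = λ/(1−λ) = (3/7)/(4/7) = 3/4. Check: with r = 3/4, H = (3/7, 0) and [MSH]:[HBR] = -1/18 as required.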